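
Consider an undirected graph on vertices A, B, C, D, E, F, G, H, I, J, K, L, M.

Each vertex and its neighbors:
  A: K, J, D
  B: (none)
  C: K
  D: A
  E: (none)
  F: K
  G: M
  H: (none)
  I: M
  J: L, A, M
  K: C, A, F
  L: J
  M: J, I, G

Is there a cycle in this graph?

No

DFS, tracking each vertex's parent; an edge to a visited non-parent vertex closes a cycle.
Start from G:
visit G (parent –)
  visit M (parent G)
    visit J (parent M)
      visit L (parent J)
        L–J: parent, skip
      visit A (parent J)
        visit K (parent A)
          visit C (parent K)
            C–K: parent, skip
          K–A: parent, skip
          visit F (parent K)
            F–K: parent, skip
        A–J: parent, skip
        visit D (parent A)
          D–A: parent, skip
      J–M: parent, skip
    visit I (parent M)
      I–M: parent, skip
    M–G: parent, skip
visit B (parent –)
visit E (parent –)
visit H (parent –)
No non-parent visited neighbor found — the graph is a forest.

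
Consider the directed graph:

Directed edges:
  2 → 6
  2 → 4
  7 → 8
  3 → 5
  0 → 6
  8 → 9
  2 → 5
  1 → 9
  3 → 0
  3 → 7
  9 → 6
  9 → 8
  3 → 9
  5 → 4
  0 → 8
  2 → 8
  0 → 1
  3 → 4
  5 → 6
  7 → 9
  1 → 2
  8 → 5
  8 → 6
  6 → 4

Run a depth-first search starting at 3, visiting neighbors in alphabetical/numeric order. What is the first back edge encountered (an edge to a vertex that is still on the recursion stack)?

DFS from 3 (visiting neighbors in alphabetical/numeric order); mark gray on enter, black on exit:
3 gray
  0 gray
    1 gray
      2 gray
        4 gray
        4 black
        5 gray
          5→4: 4 black — skip
          6 gray
            6→4: 4 black — skip
          6 black
        5 black
        2→6: 6 black — skip
        8 gray
          8→5: 5 black — skip
          8→6: 6 black — skip
          9 gray
            9→6: 6 black — skip
            9→8: 8 is gray → back edge
First back edge: 9 → 8.

9->8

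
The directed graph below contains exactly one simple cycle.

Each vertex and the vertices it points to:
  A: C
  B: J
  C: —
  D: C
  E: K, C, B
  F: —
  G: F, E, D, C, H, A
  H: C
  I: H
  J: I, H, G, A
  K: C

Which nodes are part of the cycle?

B, E, G, J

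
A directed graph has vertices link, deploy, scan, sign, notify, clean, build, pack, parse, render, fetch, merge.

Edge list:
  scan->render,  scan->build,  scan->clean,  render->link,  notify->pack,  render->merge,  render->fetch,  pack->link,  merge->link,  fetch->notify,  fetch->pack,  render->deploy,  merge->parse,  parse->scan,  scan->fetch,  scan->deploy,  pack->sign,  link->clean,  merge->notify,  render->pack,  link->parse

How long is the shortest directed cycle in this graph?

For each vertex v, BFS finds the shortest path from v back to v.
The shortest such closed walk is scan → render → merge → parse → scan, length 4.

4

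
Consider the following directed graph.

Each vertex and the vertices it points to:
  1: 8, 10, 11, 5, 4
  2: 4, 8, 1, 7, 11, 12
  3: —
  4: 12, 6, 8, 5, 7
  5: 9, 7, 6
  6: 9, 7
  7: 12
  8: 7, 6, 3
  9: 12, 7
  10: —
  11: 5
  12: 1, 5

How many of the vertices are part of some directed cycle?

9

A vertex is on a directed cycle iff it belongs to a strongly connected component of size ≥ 2 (or has a self-loop).
The vertices on cycles are {1, 4, 5, 6, 7, 8, 9, 11, 12} — 9 in total.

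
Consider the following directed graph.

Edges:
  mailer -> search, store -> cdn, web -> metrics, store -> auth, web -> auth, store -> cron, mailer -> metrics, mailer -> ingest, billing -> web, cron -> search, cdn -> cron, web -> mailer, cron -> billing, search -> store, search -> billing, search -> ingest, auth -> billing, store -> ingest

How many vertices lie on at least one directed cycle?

A vertex is on a directed cycle iff it belongs to a strongly connected component of size ≥ 2 (or has a self-loop).
The vertices on cycles are {cdn, web, auth, cron, store, mailer, search, billing} — 8 in total.

8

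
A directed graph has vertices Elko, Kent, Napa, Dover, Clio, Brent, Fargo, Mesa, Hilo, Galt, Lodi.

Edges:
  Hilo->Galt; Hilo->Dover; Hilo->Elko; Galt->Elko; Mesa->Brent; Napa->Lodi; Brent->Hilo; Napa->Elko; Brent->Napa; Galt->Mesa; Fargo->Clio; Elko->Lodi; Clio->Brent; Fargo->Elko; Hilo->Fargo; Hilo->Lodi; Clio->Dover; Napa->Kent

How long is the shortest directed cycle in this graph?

For each vertex v, BFS finds the shortest path from v back to v.
The shortest such closed walk is Brent → Hilo → Galt → Mesa → Brent, length 4.

4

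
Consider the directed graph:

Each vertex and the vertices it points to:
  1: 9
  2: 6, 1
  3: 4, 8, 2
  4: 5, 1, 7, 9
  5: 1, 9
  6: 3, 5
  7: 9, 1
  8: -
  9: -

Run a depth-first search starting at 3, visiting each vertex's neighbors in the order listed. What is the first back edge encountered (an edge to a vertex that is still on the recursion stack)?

DFS from 3 (visiting each vertex's neighbors in the order listed); mark gray on enter, black on exit:
3 gray
  4 gray
    5 gray
      1 gray
        9 gray
        9 black
      1 black
      5→9: 9 black — skip
    5 black
    4→1: 1 black — skip
    7 gray
      7→9: 9 black — skip
      7→1: 1 black — skip
    7 black
    4→9: 9 black — skip
  4 black
  8 gray
  8 black
  2 gray
    6 gray
      6→3: 3 is gray → back edge
First back edge: 6 → 3.

6->3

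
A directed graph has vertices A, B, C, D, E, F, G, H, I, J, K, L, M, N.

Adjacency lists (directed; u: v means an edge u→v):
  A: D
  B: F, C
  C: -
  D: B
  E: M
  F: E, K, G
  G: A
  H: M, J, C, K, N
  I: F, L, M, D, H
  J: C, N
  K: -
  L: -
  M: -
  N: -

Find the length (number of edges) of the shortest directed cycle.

For each vertex v, BFS finds the shortest path from v back to v.
The shortest such closed walk is F → G → A → D → B → F, length 5.

5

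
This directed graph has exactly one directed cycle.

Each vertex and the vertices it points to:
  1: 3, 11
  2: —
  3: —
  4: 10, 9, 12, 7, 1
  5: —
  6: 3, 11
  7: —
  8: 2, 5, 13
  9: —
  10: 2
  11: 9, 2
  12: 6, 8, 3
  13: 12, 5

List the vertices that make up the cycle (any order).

8, 12, 13

DFS with gray/black marking from 12:
12 gray
  6 gray
    3 gray
    3 black
    11 gray
      9 gray
      9 black
      2 gray
      2 black
    11 black
  6 black
  8 gray
    8→2: 2 black — skip
    5 gray
    5 black
    13 gray
      13→12: 12 is gray → back edge
Back edge closes the cycle 12 → 8 → 13 → 12; its vertices are {8, 12, 13}.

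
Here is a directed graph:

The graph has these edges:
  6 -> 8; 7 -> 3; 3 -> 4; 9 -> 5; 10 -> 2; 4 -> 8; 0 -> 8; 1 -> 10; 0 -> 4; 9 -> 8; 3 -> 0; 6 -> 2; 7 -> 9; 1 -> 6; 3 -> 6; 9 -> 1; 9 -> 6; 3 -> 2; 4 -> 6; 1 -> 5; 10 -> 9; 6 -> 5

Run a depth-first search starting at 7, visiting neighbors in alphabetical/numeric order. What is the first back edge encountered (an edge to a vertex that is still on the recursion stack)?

10->9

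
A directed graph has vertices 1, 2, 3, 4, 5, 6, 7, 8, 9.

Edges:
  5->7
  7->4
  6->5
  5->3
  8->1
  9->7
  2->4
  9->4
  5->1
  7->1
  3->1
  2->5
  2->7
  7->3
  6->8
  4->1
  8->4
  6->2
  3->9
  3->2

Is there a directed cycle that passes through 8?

8 lies on a cycle iff there is a path from 8 back to itself.
Exploring from 8, it never reaches itself; equivalently, its strongly connected component is a singleton.

No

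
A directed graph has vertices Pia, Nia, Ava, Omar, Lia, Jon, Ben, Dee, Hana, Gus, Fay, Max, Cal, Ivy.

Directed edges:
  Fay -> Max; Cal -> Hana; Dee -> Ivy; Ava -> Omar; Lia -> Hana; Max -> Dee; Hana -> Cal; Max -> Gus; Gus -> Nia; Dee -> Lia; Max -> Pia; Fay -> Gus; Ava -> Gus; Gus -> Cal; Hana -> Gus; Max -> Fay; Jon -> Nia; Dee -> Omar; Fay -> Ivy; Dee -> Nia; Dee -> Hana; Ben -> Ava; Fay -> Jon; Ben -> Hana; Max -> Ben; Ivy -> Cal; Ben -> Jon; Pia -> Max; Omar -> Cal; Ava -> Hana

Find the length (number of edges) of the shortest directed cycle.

2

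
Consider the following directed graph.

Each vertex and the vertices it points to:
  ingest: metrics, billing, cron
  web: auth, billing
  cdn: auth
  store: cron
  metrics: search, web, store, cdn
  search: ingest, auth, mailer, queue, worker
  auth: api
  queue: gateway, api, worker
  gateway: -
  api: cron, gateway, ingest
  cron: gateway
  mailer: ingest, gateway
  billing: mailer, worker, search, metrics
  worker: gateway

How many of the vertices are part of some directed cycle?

10

A vertex is on a directed cycle iff it belongs to a strongly connected component of size ≥ 2 (or has a self-loop).
The vertices on cycles are {api, cdn, web, auth, queue, ingest, mailer, search, billing, metrics} — 10 in total.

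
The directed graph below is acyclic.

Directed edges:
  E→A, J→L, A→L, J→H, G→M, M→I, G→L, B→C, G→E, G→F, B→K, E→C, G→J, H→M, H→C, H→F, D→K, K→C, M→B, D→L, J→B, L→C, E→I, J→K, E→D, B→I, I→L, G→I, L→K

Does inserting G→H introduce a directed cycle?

No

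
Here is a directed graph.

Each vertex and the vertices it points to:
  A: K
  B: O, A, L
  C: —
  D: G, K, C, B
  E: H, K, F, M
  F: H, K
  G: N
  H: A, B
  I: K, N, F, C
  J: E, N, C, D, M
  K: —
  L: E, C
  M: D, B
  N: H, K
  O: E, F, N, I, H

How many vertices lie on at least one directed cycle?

11

A vertex is on a directed cycle iff it belongs to a strongly connected component of size ≥ 2 (or has a self-loop).
The vertices on cycles are {B, D, E, F, G, H, I, L, M, N, O} — 11 in total.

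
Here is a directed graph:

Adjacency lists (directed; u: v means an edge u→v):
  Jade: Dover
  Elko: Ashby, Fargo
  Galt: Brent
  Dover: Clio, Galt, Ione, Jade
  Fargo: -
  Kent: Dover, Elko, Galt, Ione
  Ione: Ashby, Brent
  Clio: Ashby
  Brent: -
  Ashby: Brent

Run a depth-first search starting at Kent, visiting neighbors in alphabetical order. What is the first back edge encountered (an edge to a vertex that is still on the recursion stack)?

DFS from Kent (visiting neighbors in alphabetical order); mark gray on enter, black on exit:
Kent gray
  Dover gray
    Clio gray
      Ashby gray
        Brent gray
        Brent black
      Ashby black
    Clio black
    Galt gray
      Galt→Brent: Brent black — skip
    Galt black
    Ione gray
      Ione→Ashby: Ashby black — skip
      Ione→Brent: Brent black — skip
    Ione black
    Jade gray
      Jade→Dover: Dover is gray → back edge
First back edge: Jade → Dover.

Jade→Dover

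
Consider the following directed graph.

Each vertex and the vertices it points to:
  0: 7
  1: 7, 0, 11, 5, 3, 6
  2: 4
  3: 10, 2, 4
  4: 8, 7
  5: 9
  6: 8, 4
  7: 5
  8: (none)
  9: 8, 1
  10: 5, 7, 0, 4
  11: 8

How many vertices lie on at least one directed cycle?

A vertex is on a directed cycle iff it belongs to a strongly connected component of size ≥ 2 (or has a self-loop).
The vertices on cycles are {0, 1, 2, 3, 4, 5, 6, 7, 9, 10} — 10 in total.

10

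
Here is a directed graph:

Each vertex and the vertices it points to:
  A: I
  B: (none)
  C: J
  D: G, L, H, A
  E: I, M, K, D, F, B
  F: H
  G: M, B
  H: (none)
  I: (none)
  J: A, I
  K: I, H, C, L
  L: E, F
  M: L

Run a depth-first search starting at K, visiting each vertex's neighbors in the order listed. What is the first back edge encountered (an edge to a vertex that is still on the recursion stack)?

M->L

DFS from K (visiting each vertex's neighbors in the order listed); mark gray on enter, black on exit:
K gray
  I gray
  I black
  H gray
  H black
  C gray
    J gray
      A gray
        A→I: I black — skip
      A black
      J→I: I black — skip
    J black
  C black
  L gray
    E gray
      E→I: I black — skip
      M gray
        M→L: L is gray → back edge
First back edge: M → L.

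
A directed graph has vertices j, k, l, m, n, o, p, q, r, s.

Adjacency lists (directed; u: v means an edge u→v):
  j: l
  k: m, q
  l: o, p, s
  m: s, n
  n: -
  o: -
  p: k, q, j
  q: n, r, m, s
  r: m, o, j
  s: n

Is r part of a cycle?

Yes

r is on a cycle iff r can reach itself via ≥1 edge.
r → j → l → p → q → r — yes.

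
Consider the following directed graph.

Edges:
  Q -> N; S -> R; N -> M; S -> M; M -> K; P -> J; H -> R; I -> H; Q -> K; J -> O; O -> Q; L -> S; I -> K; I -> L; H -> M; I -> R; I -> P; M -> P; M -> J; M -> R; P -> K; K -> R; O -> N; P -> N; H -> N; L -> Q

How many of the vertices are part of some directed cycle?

6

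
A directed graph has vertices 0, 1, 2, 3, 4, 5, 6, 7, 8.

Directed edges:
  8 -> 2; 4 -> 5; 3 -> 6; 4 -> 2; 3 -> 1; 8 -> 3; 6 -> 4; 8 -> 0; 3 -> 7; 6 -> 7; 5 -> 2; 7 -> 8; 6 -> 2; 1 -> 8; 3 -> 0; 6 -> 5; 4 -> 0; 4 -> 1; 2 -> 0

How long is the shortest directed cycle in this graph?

For each vertex v, BFS finds the shortest path from v back to v.
The shortest such closed walk is 3 → 7 → 8 → 3, length 3.

3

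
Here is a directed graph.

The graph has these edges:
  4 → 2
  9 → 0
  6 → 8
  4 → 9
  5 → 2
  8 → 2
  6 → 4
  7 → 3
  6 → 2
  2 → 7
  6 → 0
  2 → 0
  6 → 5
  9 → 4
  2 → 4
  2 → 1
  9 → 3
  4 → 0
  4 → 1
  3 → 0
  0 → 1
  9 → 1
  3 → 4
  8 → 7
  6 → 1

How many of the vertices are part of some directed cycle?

A vertex is on a directed cycle iff it belongs to a strongly connected component of size ≥ 2 (or has a self-loop).
The vertices on cycles are {2, 3, 4, 7, 9} — 5 in total.

5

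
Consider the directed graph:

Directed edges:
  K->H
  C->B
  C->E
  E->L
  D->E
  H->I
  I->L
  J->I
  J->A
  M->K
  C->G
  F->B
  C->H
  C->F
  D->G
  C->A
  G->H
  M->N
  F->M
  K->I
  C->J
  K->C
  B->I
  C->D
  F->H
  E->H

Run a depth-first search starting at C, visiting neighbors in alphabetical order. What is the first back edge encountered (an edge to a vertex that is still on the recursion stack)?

K→C

DFS from C (visiting neighbors in alphabetical order); mark gray on enter, black on exit:
C gray
  A gray
  A black
  B gray
    I gray
      L gray
      L black
    I black
  B black
  D gray
    E gray
      H gray
        H→I: I black — skip
      H black
      E→L: L black — skip
    E black
    G gray
      G→H: H black — skip
    G black
  D black
  C→E: E black — skip
  F gray
    F→B: B black — skip
    F→H: H black — skip
    M gray
      K gray
        K→C: C is gray → back edge
First back edge: K → C.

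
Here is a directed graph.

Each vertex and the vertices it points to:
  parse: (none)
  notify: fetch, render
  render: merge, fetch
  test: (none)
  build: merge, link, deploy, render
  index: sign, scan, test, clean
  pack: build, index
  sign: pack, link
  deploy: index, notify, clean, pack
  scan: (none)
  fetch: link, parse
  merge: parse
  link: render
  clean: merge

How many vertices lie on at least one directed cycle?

8

A vertex is on a directed cycle iff it belongs to a strongly connected component of size ≥ 2 (or has a self-loop).
The vertices on cycles are {link, pack, sign, build, fetch, index, deploy, render} — 8 in total.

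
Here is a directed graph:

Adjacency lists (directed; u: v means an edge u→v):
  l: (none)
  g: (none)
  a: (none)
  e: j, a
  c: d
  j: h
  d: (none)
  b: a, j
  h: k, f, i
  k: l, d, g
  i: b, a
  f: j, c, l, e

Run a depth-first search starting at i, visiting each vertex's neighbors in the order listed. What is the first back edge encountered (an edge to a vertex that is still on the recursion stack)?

DFS from i (visiting each vertex's neighbors in the order listed); mark gray on enter, black on exit:
i gray
  b gray
    a gray
    a black
    j gray
      h gray
        k gray
          l gray
          l black
          d gray
          d black
          g gray
          g black
        k black
        f gray
          f→j: j is gray → back edge
First back edge: f → j.

f->j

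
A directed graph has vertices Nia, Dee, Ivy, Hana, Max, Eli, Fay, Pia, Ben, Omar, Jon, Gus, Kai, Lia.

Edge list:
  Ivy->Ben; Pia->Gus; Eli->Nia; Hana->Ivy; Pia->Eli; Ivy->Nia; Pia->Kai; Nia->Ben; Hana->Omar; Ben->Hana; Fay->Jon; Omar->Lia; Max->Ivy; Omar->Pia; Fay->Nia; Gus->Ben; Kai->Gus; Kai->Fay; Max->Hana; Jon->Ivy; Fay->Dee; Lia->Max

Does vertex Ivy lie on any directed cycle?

Yes

Ivy is on a cycle iff Ivy can reach itself via ≥1 edge.
Ivy → Ben → Hana → Ivy — yes.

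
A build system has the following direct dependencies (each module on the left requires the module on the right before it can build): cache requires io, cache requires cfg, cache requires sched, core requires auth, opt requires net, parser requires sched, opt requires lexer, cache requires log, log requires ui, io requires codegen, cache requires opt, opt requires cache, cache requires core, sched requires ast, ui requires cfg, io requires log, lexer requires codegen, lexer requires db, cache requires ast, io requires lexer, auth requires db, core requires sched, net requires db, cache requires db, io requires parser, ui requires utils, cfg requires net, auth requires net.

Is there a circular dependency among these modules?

DFS with white/gray/black marking, starting from cfg:
cfg gray
  net gray
    db gray
    db black
  net black
cfg black
core gray
  auth gray
    auth→db: db black — skip
    auth→net: net black — skip
  auth black
  sched gray
    ast gray
    ast black
  sched black
core black
parser gray
  parser→sched: sched black — skip
parser black
io gray
  lexer gray
    lexer→db: db black — skip
    codegen gray
    codegen black
  lexer black
  log gray
    ui gray
      ui→cfg: cfg black — skip
      utils gray
      utils black
    ui black
  log black
  io→codegen: codegen black — skip
  io→parser: parser black — skip
io black
opt gray
  opt→lexer: lexer black — skip
  opt→net: net black — skip
  cache gray
    cache→core: core black — skip
    cache→io: io black — skip
    cache→log: log black — skip
    cache→cfg: cfg black — skip
    cache→opt: opt is gray → back edge
Back edge found, so a cycle exists: opt → cache → opt.

Yes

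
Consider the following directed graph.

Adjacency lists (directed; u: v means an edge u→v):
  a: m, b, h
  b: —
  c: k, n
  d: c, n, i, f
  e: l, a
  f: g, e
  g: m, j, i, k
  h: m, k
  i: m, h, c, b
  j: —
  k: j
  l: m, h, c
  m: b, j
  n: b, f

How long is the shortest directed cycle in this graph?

For each vertex v, BFS finds the shortest path from v back to v.
The shortest such closed walk is f → g → i → c → n → f, length 5.

5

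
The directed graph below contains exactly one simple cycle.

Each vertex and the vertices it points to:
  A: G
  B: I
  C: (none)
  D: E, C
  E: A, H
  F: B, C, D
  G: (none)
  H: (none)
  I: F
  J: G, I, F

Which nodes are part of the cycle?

B, F, I

DFS with gray/black marking from F:
F gray
  B gray
    I gray
      I→F: F is gray → back edge
Back edge closes the cycle F → B → I → F; its vertices are {B, F, I}.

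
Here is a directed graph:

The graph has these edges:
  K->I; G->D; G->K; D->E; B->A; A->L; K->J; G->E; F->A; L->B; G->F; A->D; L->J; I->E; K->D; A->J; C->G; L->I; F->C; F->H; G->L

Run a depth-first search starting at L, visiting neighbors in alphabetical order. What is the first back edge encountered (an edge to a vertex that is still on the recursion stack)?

DFS from L (visiting neighbors in alphabetical order); mark gray on enter, black on exit:
L gray
  B gray
    A gray
      D gray
        E gray
        E black
      D black
      J gray
      J black
      A→L: L is gray → back edge
First back edge: A → L.

A→L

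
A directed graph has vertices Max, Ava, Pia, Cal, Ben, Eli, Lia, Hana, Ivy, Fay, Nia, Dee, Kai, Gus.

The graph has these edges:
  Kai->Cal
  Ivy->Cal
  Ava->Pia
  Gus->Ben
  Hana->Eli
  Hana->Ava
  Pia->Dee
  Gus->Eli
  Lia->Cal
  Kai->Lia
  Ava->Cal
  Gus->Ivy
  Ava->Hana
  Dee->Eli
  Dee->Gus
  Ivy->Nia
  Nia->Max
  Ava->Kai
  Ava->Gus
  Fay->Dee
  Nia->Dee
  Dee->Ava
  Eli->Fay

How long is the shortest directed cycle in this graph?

For each vertex v, BFS finds the shortest path from v back to v.
The shortest such closed walk is Hana → Ava → Hana, length 2.

2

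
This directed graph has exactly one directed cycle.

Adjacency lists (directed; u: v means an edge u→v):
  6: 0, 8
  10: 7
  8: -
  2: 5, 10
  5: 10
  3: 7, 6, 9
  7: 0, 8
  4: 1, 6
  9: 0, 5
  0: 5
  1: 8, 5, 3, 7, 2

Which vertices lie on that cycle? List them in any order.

0, 5, 7, 10

DFS with gray/black marking from 10:
10 gray
  7 gray
    0 gray
      5 gray
        5→10: 10 is gray → back edge
Back edge closes the cycle 10 → 7 → 0 → 5 → 10; its vertices are {0, 5, 7, 10}.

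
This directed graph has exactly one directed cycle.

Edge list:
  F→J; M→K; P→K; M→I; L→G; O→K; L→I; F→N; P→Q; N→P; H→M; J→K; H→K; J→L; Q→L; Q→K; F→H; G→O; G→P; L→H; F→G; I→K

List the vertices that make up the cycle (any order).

G, L, P, Q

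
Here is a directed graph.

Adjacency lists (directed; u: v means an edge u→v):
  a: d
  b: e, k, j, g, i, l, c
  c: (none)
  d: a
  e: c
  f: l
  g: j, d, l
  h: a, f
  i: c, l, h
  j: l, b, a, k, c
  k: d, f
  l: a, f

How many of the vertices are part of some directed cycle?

A vertex is on a directed cycle iff it belongs to a strongly connected component of size ≥ 2 (or has a self-loop).
The vertices on cycles are {a, b, d, f, g, j, l} — 7 in total.

7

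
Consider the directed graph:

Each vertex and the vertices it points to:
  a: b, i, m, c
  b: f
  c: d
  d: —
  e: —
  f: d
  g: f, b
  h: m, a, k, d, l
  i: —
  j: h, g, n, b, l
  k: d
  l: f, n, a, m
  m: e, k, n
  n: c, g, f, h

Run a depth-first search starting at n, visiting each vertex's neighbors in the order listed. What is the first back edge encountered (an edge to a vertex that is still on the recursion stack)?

DFS from n (visiting each vertex's neighbors in the order listed); mark gray on enter, black on exit:
n gray
  c gray
    d gray
    d black
  c black
  g gray
    f gray
      f→d: d black — skip
    f black
    b gray
      b→f: f black — skip
    b black
  g black
  n→f: f black — skip
  h gray
    m gray
      e gray
      e black
      k gray
        k→d: d black — skip
      k black
      m→n: n is gray → back edge
First back edge: m → n.

m->n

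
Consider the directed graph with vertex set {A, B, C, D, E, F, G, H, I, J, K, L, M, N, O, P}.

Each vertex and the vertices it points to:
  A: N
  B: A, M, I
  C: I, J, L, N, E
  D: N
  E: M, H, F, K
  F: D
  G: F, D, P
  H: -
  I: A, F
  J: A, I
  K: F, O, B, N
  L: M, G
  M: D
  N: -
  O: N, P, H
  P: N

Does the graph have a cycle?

No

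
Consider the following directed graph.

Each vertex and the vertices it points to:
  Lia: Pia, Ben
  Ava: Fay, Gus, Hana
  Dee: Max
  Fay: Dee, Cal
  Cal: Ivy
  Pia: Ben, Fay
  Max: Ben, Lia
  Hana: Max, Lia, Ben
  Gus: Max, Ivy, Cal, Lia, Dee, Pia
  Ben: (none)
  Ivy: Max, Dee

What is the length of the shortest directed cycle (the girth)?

5

For each vertex v, BFS finds the shortest path from v back to v.
The shortest such closed walk is Pia → Fay → Dee → Max → Lia → Pia, length 5.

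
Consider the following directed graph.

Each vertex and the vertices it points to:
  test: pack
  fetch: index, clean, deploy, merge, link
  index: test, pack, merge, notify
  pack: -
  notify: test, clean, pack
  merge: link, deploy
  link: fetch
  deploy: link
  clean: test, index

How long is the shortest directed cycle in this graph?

For each vertex v, BFS finds the shortest path from v back to v.
The shortest such closed walk is fetch → link → fetch, length 2.

2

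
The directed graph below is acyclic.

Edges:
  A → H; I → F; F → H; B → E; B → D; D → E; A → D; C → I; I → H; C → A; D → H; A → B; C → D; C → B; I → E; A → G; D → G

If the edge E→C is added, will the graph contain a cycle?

Yes

Adding E→C creates a cycle iff C can already reach E.
Path from C: C → I → E.
So C → … → E → C is a cycle.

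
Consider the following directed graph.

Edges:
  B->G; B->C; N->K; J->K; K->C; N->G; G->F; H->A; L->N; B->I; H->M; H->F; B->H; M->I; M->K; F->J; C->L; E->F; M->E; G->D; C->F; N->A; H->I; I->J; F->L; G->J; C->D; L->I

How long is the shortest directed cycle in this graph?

4

For each vertex v, BFS finds the shortest path from v back to v.
The shortest such closed walk is C → L → N → K → C, length 4.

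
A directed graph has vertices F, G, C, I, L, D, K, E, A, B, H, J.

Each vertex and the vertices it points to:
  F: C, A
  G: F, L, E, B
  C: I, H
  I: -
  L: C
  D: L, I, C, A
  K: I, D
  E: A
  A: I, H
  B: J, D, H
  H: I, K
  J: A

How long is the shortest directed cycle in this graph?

4

For each vertex v, BFS finds the shortest path from v back to v.
The shortest such closed walk is H → K → D → C → H, length 4.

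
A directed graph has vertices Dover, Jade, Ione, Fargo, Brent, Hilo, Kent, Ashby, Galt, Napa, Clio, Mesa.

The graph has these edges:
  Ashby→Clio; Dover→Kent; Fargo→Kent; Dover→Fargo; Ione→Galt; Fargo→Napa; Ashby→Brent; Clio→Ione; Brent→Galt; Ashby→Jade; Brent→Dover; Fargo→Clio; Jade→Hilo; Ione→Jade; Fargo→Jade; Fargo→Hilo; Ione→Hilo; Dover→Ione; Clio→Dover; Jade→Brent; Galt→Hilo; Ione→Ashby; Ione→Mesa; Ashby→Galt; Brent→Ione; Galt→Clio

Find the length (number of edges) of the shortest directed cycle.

3

For each vertex v, BFS finds the shortest path from v back to v.
The shortest such closed walk is Dover → Fargo → Clio → Dover, length 3.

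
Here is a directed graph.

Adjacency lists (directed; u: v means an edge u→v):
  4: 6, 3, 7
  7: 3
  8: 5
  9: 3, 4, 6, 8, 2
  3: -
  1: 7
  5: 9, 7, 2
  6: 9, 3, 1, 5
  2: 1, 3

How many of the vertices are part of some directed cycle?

A vertex is on a directed cycle iff it belongs to a strongly connected component of size ≥ 2 (or has a self-loop).
The vertices on cycles are {4, 5, 6, 8, 9} — 5 in total.

5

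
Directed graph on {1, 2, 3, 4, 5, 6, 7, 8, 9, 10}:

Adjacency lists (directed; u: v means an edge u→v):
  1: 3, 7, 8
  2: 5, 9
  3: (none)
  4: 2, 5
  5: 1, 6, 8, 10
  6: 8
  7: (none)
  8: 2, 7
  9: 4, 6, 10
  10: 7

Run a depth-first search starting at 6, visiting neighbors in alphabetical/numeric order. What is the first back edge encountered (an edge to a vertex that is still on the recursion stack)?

1→8

DFS from 6 (visiting neighbors in alphabetical/numeric order); mark gray on enter, black on exit:
6 gray
  8 gray
    2 gray
      5 gray
        1 gray
          3 gray
          3 black
          7 gray
          7 black
          1→8: 8 is gray → back edge
First back edge: 1 → 8.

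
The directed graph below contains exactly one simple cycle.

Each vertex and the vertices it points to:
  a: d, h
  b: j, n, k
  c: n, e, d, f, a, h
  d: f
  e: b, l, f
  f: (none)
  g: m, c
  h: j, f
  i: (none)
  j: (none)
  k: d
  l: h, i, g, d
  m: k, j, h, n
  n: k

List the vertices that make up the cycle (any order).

c, e, g, l

DFS with gray/black marking from e:
e gray
  b gray
    j gray
    j black
    n gray
      k gray
        d gray
          f gray
          f black
        d black
      k black
    n black
    b→k: k black — skip
  b black
  l gray
    h gray
      h→j: j black — skip
      h→f: f black — skip
    h black
    i gray
    i black
    g gray
      m gray
        m→k: k black — skip
        m→j: j black — skip
        m→h: h black — skip
        m→n: n black — skip
      m black
      c gray
        c→n: n black — skip
        c→e: e is gray → back edge
Back edge closes the cycle e → l → g → c → e; its vertices are {c, e, g, l}.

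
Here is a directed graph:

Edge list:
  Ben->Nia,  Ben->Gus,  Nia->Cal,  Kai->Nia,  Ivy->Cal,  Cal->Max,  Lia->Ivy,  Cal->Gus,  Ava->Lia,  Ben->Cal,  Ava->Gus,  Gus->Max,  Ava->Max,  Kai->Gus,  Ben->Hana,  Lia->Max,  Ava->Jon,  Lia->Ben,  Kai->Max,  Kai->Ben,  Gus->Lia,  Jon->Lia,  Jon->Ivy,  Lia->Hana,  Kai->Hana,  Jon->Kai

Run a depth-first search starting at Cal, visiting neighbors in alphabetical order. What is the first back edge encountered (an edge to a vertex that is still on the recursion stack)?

Ben→Cal

DFS from Cal (visiting neighbors in alphabetical order); mark gray on enter, black on exit:
Cal gray
  Gus gray
    Lia gray
      Ben gray
        Ben→Cal: Cal is gray → back edge
First back edge: Ben → Cal.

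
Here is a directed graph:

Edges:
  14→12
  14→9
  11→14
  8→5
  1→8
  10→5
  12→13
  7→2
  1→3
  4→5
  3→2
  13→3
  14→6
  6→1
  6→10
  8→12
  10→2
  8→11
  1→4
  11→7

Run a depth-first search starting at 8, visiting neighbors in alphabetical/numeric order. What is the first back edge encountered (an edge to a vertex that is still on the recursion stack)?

1→8

DFS from 8 (visiting neighbors in alphabetical/numeric order); mark gray on enter, black on exit:
8 gray
  5 gray
  5 black
  11 gray
    7 gray
      2 gray
      2 black
    7 black
    14 gray
      6 gray
        1 gray
          3 gray
            3→2: 2 black — skip
          3 black
          4 gray
            4→5: 5 black — skip
          4 black
          1→8: 8 is gray → back edge
First back edge: 1 → 8.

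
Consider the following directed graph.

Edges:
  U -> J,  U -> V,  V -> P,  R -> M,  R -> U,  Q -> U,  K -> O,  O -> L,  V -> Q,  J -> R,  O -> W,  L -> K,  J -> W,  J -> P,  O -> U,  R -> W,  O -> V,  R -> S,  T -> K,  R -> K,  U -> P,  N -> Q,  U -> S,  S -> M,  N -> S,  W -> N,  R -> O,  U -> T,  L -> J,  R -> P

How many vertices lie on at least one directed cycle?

A vertex is on a directed cycle iff it belongs to a strongly connected component of size ≥ 2 (or has a self-loop).
The vertices on cycles are {J, K, L, N, O, Q, R, T, U, V, W} — 11 in total.

11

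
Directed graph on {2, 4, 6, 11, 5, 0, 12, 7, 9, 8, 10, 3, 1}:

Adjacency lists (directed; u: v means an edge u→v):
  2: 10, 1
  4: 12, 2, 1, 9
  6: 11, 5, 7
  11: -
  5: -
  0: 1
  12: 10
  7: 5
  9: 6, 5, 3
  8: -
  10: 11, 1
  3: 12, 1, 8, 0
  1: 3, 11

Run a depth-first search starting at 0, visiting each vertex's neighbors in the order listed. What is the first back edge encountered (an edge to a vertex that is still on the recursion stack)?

DFS from 0 (visiting each vertex's neighbors in the order listed); mark gray on enter, black on exit:
0 gray
  1 gray
    3 gray
      12 gray
        10 gray
          11 gray
          11 black
          10→1: 1 is gray → back edge
First back edge: 10 → 1.

10->1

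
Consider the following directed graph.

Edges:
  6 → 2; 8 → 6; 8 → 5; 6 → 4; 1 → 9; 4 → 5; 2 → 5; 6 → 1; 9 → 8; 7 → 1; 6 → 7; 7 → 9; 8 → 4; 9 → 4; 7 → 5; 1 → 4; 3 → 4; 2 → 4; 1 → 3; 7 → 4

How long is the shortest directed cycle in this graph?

For each vertex v, BFS finds the shortest path from v back to v.
The shortest such closed walk is 6 → 7 → 9 → 8 → 6, length 4.

4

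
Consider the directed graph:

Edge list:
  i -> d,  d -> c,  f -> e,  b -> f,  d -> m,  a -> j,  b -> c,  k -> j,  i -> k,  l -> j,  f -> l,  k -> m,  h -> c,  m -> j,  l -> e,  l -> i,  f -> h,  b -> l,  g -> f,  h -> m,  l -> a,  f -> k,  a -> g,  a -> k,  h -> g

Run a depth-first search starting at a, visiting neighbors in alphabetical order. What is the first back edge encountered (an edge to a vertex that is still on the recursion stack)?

DFS from a (visiting neighbors in alphabetical order); mark gray on enter, black on exit:
a gray
  g gray
    f gray
      e gray
      e black
      h gray
        c gray
        c black
        h→g: g is gray → back edge
First back edge: h → g.

h->g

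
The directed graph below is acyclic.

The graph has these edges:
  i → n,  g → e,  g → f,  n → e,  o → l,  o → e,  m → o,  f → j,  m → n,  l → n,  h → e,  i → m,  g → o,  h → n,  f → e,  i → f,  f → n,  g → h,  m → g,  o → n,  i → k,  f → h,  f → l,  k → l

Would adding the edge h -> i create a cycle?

Yes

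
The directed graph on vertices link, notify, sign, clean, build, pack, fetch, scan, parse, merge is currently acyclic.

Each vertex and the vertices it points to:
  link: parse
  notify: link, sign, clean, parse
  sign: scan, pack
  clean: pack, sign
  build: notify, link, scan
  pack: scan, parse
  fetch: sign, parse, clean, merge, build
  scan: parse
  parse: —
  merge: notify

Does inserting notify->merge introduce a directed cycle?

Yes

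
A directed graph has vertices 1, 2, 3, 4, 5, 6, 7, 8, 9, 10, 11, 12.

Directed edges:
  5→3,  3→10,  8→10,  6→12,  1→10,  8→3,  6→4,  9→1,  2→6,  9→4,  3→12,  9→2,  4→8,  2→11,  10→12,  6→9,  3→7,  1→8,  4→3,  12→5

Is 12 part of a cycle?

Yes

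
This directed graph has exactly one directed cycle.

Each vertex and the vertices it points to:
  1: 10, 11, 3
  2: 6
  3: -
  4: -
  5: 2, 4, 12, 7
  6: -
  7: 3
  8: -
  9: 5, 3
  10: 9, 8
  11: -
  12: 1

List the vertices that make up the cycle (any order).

1, 5, 9, 10, 12

DFS with gray/black marking from 5:
5 gray
  2 gray
    6 gray
    6 black
  2 black
  4 gray
  4 black
  12 gray
    1 gray
      10 gray
        9 gray
          9→5: 5 is gray → back edge
Back edge closes the cycle 5 → 12 → 1 → 10 → 9 → 5; its vertices are {1, 5, 9, 10, 12}.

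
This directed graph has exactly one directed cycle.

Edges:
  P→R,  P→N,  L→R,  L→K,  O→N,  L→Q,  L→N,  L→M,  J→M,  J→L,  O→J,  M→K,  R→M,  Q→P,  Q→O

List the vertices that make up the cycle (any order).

J, L, O, Q

DFS with gray/black marking from L:
L gray
  R gray
    M gray
      K gray
      K black
    M black
  R black
  N gray
  N black
  L→M: M black — skip
  L→K: K black — skip
  Q gray
    P gray
      P→R: R black — skip
      P→N: N black — skip
    P black
    O gray
      J gray
        J→L: L is gray → back edge
Back edge closes the cycle L → Q → O → J → L; its vertices are {J, L, O, Q}.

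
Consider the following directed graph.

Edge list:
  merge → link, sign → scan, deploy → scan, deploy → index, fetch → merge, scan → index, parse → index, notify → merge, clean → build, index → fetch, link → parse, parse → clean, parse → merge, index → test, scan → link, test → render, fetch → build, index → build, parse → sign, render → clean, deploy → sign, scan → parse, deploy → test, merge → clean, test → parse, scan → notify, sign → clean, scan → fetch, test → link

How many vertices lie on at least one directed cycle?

A vertex is on a directed cycle iff it belongs to a strongly connected component of size ≥ 2 (or has a self-loop).
The vertices on cycles are {link, scan, sign, test, fetch, index, merge, parse, notify} — 9 in total.

9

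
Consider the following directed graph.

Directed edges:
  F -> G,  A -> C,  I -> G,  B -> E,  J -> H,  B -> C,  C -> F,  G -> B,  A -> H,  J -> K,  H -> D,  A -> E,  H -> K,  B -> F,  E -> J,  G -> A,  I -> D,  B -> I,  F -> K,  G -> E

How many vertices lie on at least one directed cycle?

6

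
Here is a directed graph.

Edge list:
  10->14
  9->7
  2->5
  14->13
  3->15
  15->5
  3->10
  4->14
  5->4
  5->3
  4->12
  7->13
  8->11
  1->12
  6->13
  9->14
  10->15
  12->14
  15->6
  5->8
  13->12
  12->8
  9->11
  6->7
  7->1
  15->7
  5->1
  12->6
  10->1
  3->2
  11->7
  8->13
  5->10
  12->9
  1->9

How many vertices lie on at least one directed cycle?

14

A vertex is on a directed cycle iff it belongs to a strongly connected component of size ≥ 2 (or has a self-loop).
The vertices on cycles are {1, 2, 3, 5, 6, 7, 8, 9, 10, 11, 12, 13, 14, 15} — 14 in total.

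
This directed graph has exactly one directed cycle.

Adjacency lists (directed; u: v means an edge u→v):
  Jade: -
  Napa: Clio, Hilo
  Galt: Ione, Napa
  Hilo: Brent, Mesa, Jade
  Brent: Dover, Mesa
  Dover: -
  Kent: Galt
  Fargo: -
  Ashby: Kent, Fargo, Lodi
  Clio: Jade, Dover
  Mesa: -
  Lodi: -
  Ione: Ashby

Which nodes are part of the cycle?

Galt, Ione, Kent, Ashby

DFS with gray/black marking from Galt:
Galt gray
  Ione gray
    Ashby gray
      Kent gray
        Kent→Galt: Galt is gray → back edge
Back edge closes the cycle Galt → Ione → Ashby → Kent → Galt; its vertices are {Galt, Ione, Kent, Ashby}.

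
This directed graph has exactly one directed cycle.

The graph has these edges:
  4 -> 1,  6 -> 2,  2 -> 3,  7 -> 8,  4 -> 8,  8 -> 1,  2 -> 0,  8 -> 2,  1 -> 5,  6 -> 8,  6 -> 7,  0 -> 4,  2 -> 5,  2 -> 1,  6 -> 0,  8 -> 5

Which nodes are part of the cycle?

DFS with gray/black marking from 2:
2 gray
  0 gray
    4 gray
      1 gray
        5 gray
        5 black
      1 black
      8 gray
        8→2: 2 is gray → back edge
Back edge closes the cycle 2 → 0 → 4 → 8 → 2; its vertices are {0, 2, 4, 8}.

0, 2, 4, 8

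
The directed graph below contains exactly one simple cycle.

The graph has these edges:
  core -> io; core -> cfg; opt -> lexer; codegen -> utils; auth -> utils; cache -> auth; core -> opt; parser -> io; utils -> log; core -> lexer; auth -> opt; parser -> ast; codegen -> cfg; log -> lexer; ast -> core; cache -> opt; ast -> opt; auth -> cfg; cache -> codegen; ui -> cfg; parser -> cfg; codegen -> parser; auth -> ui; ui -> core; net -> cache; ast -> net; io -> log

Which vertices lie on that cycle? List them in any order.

DFS with gray/black marking from cache:
cache gray
  codegen gray
    utils gray
      log gray
        lexer gray
        lexer black
      log black
    utils black
    parser gray
      ast gray
        opt gray
          opt→lexer: lexer black — skip
        opt black
        core gray
          io gray
            io→log: log black — skip
          io black
          core→lexer: lexer black — skip
          core→opt: opt black — skip
          cfg gray
          cfg black
        core black
        net gray
          net→cache: cache is gray → back edge
Back edge closes the cycle cache → codegen → parser → ast → net → cache; its vertices are {ast, net, cache, parser, codegen}.

ast, net, cache, parser, codegen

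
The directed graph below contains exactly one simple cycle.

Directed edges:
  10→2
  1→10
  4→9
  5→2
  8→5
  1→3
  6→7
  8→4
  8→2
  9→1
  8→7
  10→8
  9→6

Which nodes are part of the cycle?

1, 4, 8, 9, 10

DFS with gray/black marking from 9:
9 gray
  1 gray
    10 gray
      2 gray
      2 black
      8 gray
        8→2: 2 black — skip
        5 gray
          5→2: 2 black — skip
        5 black
        4 gray
          4→9: 9 is gray → back edge
Back edge closes the cycle 9 → 1 → 10 → 8 → 4 → 9; its vertices are {1, 4, 8, 9, 10}.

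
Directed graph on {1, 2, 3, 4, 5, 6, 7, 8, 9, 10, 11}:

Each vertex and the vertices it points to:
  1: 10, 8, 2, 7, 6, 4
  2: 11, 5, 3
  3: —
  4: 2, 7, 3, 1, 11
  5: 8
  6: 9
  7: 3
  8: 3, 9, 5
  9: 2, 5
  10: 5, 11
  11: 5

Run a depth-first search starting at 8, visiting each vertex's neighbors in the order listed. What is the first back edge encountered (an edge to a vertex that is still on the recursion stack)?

DFS from 8 (visiting each vertex's neighbors in the order listed); mark gray on enter, black on exit:
8 gray
  3 gray
  3 black
  9 gray
    2 gray
      11 gray
        5 gray
          5→8: 8 is gray → back edge
First back edge: 5 → 8.

5->8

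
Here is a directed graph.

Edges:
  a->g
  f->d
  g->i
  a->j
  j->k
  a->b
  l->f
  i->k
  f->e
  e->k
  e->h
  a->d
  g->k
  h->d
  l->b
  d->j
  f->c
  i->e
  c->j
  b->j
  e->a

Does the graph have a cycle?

DFS with white/gray/black marking, starting from j:
j gray
  k gray
  k black
j black
a gray
  a→j: j black — skip
  b gray
    b→j: j black — skip
  b black
  d gray
    d→j: j black — skip
  d black
  g gray
    g→k: k black — skip
    i gray
      i→k: k black — skip
      e gray
        h gray
          h→d: d black — skip
        h black
        e→a: a is gray → back edge
Back edge found, so a cycle exists: a → g → i → e → a.

Yes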